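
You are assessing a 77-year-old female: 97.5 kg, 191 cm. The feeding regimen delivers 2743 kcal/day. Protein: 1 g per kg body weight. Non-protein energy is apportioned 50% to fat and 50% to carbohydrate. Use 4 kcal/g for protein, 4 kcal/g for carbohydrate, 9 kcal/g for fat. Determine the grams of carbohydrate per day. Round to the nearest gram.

294 g/day

Protein = 1 × 97.5 = 97.5 g → 97.5 × 4 = 390 kcal.
Non-protein calories = 2743 − 390 = 2353 kcal.
Fat: 50% × 2353 = 1176.5 kcal; carbohydrate: 1176.5 kcal.
Carbohydrate: 1176.5 kcal ÷ 4 kcal/g = 294.125 g.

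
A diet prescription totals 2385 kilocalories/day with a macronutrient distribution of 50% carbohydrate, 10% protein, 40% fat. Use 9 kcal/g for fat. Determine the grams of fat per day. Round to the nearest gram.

106 g/day

Fat energy = 40% × 2385 = 954 kcal.
At 9 kcal/g: 954 ÷ 9 = 106 g.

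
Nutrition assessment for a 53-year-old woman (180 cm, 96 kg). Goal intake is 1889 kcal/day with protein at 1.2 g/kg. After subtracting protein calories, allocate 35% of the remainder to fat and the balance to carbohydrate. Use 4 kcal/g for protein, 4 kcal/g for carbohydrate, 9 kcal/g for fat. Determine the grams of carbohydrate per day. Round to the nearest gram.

Protein = 1.2 × 96 = 115.2 g → 115.2 × 4 = 460.8 kcal.
Non-protein calories = 1889 − 460.8 = 1428.2 kcal.
Fat: 35% × 1428.2 = 499.87 kcal; carbohydrate: 928.33 kcal.
Carbohydrate: 928.33 kcal ÷ 4 kcal/g = 232.0825 g.

232 g/day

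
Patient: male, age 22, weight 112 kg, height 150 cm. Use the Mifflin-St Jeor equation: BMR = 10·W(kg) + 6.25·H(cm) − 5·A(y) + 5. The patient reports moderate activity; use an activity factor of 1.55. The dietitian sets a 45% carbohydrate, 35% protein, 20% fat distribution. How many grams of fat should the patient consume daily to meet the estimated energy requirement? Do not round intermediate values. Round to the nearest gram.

Mifflin-St Jeor (male): BMR = 10(112) + 6.25(150) − 5(22) + 5 = 1120 + 937.5 − 110 + 5 = 1952.5 kcal/day.
TEE = 1952.5 × 1.55 = 3026.375 kcal/day.
Fat energy = 20% × 3026.375 = 605.275 kcal.
Fat = 605.275 ÷ 9 kcal/g = 67.2528 g.

67 g/day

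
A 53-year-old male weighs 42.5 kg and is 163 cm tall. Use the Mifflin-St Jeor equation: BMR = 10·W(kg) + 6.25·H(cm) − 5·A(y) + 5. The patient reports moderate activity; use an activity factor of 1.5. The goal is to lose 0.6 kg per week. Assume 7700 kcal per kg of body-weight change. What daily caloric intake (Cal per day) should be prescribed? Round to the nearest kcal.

Mifflin-St Jeor (male): BMR = 10(42.5) + 6.25(163) − 5(53) + 5 = 425 + 1018.75 − 265 + 5 = 1183.75 kcal/day.
TEE = 1183.75 × 1.5 = 1775.625 kcal/day.
Required daily deficit = 0.6 × 7700 ÷ 7 = 660 kcal/day.
Target intake = 1775.625 − 660 = 1115.625 kcal/day.

1116 Cal per day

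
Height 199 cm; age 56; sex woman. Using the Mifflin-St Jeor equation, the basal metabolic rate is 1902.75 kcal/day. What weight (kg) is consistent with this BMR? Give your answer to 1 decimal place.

110.0 kg

1902.75 = 10·W + 6.25(199) − 5(56) − 161
10·W = 1902.75 − 802.75 = 1100, so W = 110 kg.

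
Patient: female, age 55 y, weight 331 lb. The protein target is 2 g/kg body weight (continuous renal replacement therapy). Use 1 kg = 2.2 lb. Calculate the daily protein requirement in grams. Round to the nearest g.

301 g/day

Weight in kg = 331 ÷ 2.2 = 150.4545 kg.
Protein = 2 g/kg × 150.4545 kg = 300.9091 g/day.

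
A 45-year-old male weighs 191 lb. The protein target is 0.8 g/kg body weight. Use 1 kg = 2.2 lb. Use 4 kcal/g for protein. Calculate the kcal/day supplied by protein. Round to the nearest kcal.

278 kcal/day

Weight in kg = 191 ÷ 2.2 = 86.8182 kg.
Protein = 0.8 g/kg × 86.8182 kg = 69.4545 g/day.
Protein energy = 69.4545 g × 4 kcal/g = 277.8182 kcal/day.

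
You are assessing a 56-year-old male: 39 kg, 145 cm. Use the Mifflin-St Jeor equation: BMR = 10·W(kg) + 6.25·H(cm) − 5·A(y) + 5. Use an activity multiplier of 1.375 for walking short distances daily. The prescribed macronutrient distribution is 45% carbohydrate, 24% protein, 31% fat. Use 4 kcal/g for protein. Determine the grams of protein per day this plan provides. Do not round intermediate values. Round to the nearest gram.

Mifflin-St Jeor (male): BMR = 10(39) + 6.25(145) − 5(56) + 5 = 390 + 906.25 − 280 + 5 = 1021.25 kcal/day.
TEE = 1021.25 × 1.375 = 1404.2188 kcal/day.
Protein energy = 24% × 1404.2188 = 337.0125 kcal.
Protein = 337.0125 ÷ 4 kcal/g = 84.2531 g.

84 g/day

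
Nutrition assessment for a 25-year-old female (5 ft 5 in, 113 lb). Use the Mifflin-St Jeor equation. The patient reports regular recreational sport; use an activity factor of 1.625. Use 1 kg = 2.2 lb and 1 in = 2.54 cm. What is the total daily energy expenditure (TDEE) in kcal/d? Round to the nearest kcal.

Convert to metric: weight = 113 ÷ 2.2 = 51.3636 kg; height = (5×12 + 5) × 2.54 = 65 × 2.54 = 165.1 cm.
Mifflin-St Jeor (female): BMR = 10(51.3636) + 6.25(165.1) − 5(25) − 161 = 513.6364 + 1031.875 − 125 − 161 = 1259.5114 kcal/day.
TEE = BMR × activity factor = 1259.5114 × 1.625 = 2046.706 kcal/day.

2047 kcal/d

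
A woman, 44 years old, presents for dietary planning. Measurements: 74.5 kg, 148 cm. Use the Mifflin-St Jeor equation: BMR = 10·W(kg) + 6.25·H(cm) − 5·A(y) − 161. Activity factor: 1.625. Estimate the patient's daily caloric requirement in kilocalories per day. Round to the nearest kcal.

2095 kilocalories per day

Mifflin-St Jeor (female): BMR = 10(74.5) + 6.25(148) − 5(44) − 161 = 745 + 925 − 220 − 161 = 1289 kcal/day.
TEE = BMR × activity factor = 1289 × 1.625 = 2094.625 kcal/day.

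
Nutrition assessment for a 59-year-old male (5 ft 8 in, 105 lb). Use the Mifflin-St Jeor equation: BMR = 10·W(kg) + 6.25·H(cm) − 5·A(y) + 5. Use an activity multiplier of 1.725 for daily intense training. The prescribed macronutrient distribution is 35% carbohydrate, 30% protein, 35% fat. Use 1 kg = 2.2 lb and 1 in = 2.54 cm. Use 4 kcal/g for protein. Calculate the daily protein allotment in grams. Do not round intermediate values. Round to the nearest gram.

164 g/day

Convert to metric: weight = 105 ÷ 2.2 = 47.7273 kg; height = (5×12 + 8) × 2.54 = 68 × 2.54 = 172.72 cm.
Mifflin-St Jeor (male): BMR = 10(47.7273) + 6.25(172.72) − 5(59) + 5 = 477.2727 + 1079.5 − 295 + 5 = 1266.7727 kcal/day.
TEE = 1266.7727 × 1.725 = 2185.183 kcal/day.
Protein energy = 30% × 2185.183 = 655.5549 kcal.
Protein = 655.5549 ÷ 4 kcal/g = 163.8887 g.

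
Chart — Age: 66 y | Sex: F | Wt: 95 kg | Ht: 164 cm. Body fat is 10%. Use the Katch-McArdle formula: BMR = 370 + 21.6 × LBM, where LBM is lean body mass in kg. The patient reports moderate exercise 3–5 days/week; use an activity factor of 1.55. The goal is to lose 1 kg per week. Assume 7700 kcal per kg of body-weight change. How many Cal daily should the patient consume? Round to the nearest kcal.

LBM = 95 × (1 − 0.1) = 85.5 kg. Katch-McArdle: BMR = 370 + 21.6 × 85.5 = 2216.8 kcal/day.
TEE = 2216.8 × 1.55 = 3436.04 kcal/day.
Required daily deficit = 1 × 7700 ÷ 7 = 1100 kcal/day.
Target intake = 3436.04 − 1100 = 2336.04 kcal/day.

2336 Cal daily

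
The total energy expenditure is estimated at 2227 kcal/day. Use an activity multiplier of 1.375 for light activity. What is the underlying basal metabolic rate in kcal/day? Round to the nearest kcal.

BMR = TEE ÷ activity factor = 2227 ÷ 1.375 = 1619.6364 kcal/day.

1620 kcal/day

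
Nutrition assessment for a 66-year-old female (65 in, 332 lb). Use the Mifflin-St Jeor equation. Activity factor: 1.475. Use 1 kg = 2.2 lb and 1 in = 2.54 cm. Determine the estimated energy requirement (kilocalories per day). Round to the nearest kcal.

3024 kilocalories per day

Convert to metric: weight = 332 ÷ 2.2 = 150.9091 kg; height = 65 × 2.54 = 165.1 cm.
Mifflin-St Jeor (female): BMR = 10(150.9091) + 6.25(165.1) − 5(66) − 161 = 1509.0909 + 1031.875 − 330 − 161 = 2049.9659 kcal/day.
TEE = BMR × activity factor = 2049.9659 × 1.475 = 3023.6997 kcal/day.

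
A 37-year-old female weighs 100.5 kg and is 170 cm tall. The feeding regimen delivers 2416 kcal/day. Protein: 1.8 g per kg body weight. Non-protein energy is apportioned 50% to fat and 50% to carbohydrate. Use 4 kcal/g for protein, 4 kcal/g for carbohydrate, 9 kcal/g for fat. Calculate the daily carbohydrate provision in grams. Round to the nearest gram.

212 g/day

Protein = 1.8 × 100.5 = 180.9 g → 180.9 × 4 = 723.6 kcal.
Non-protein calories = 2416 − 723.6 = 1692.4 kcal.
Fat: 50% × 1692.4 = 846.2 kcal; carbohydrate: 846.2 kcal.
Carbohydrate: 846.2 kcal ÷ 4 kcal/g = 211.55 g.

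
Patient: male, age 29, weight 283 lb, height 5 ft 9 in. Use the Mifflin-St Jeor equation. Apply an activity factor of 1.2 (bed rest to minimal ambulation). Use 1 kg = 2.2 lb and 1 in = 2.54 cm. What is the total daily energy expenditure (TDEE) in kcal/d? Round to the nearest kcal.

Convert to metric: weight = 283 ÷ 2.2 = 128.6364 kg; height = (5×12 + 9) × 2.54 = 69 × 2.54 = 175.26 cm.
Mifflin-St Jeor (male): BMR = 10(128.6364) + 6.25(175.26) − 5(29) + 5 = 1286.3636 + 1095.375 − 145 + 5 = 2241.7386 kcal/day.
TEE = BMR × activity factor = 2241.7386 × 1.2 = 2690.0864 kcal/day.

2690 kcal/d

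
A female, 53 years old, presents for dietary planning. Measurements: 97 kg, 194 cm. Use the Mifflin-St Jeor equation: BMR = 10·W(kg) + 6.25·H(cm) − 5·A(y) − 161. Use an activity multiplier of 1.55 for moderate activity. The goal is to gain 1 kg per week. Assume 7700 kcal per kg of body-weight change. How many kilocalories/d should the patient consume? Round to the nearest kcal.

Mifflin-St Jeor (female): BMR = 10(97) + 6.25(194) − 5(53) − 161 = 970 + 1212.5 − 265 − 161 = 1756.5 kcal/day.
TEE = 1756.5 × 1.55 = 2722.575 kcal/day.
Required daily surplus = 1 × 7700 ÷ 7 = 1100 kcal/day.
Target intake = 2722.575 + 1100 = 3822.575 kcal/day.

3823 kilocalories/d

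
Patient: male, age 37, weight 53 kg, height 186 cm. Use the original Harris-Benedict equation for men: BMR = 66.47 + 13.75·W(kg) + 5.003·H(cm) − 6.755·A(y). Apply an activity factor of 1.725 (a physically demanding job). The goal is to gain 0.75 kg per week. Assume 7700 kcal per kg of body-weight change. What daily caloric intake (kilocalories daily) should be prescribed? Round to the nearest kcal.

3371 kilocalories daily

Harris-Benedict: BMR = 66.47 + 13.75(53) + 5.003(186) − 6.755(37) = 1475.843 kcal/day.
TEE = 1475.843 × 1.725 = 2545.8292 kcal/day.
Required daily surplus = 0.75 × 7700 ÷ 7 = 825 kcal/day.
Target intake = 2545.8292 + 825 = 3370.8292 kcal/day.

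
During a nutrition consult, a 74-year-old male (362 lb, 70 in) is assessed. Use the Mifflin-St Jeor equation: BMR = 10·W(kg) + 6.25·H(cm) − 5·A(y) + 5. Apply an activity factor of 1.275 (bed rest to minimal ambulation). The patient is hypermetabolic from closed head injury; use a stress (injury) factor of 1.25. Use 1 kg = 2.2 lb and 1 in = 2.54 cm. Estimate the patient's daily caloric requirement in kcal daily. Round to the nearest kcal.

Convert to metric: weight = 362 ÷ 2.2 = 164.5455 kg; height = 70 × 2.54 = 177.8 cm.
Mifflin-St Jeor (male): BMR = 10(164.5455) + 6.25(177.8) − 5(74) + 5 = 1645.4545 + 1111.25 − 370 + 5 = 2391.7045 kcal/day.
TEE = BMR × activity factor = 2391.7045 × 1.275 = 3049.4233 kcal/day.
Apply stress factor: 3049.4233 × 1.25 = 3811.7791 kcal/day.

3812 kcal daily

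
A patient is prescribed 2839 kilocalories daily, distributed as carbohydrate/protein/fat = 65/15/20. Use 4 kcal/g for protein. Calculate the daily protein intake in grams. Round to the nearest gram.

106 g/day

Protein energy = 15% × 2839 = 425.85 kcal.
At 4 kcal/g: 425.85 ÷ 4 = 106.4625 g.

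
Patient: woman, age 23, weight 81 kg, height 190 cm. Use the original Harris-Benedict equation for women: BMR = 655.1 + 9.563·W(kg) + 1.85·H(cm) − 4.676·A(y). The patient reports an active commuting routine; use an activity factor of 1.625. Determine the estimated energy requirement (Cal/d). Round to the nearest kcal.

Harris-Benedict: BMR = 655.1 + 9.563(81) + 1.85(190) − 4.676(23) = 1673.655 kcal/day.
TEE = BMR × activity factor = 1673.655 × 1.625 = 2719.6894 kcal/day.

2720 Cal/d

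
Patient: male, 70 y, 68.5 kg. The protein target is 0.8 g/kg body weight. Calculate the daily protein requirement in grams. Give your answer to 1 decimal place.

54.8 g/day

Protein = 0.8 g/kg × 68.5 kg = 54.8 g/day.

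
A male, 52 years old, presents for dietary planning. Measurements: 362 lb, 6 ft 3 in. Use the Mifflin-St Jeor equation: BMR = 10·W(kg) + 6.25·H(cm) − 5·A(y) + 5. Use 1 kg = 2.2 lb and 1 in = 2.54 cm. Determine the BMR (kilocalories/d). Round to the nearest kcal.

2581 kilocalories/d

Convert to metric: weight = 362 ÷ 2.2 = 164.5455 kg; height = (6×12 + 3) × 2.54 = 75 × 2.54 = 190.5 cm.
Mifflin-St Jeor (male): BMR = 10(164.5455) + 6.25(190.5) − 5(52) + 5 = 1645.4545 + 1190.625 − 260 + 5 = 2581.0795 kcal/day.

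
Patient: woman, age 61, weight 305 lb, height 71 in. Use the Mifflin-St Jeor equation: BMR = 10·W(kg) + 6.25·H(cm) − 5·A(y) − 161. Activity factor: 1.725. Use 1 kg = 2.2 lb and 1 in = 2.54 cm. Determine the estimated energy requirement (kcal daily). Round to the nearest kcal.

Convert to metric: weight = 305 ÷ 2.2 = 138.6364 kg; height = 71 × 2.54 = 180.34 cm.
Mifflin-St Jeor (female): BMR = 10(138.6364) + 6.25(180.34) − 5(61) − 161 = 1386.3636 + 1127.125 − 305 − 161 = 2047.4886 kcal/day.
TEE = BMR × activity factor = 2047.4886 × 1.725 = 3531.9179 kcal/day.

3532 kcal daily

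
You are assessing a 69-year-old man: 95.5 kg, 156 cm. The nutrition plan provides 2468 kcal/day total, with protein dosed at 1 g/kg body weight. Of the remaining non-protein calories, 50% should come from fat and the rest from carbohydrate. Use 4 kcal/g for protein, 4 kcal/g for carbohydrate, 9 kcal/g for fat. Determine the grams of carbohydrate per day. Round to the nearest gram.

Protein = 1 × 95.5 = 95.5 g → 95.5 × 4 = 382 kcal.
Non-protein calories = 2468 − 382 = 2086 kcal.
Fat: 50% × 2086 = 1043 kcal; carbohydrate: 1043 kcal.
Carbohydrate: 1043 kcal ÷ 4 kcal/g = 260.75 g.

261 g/day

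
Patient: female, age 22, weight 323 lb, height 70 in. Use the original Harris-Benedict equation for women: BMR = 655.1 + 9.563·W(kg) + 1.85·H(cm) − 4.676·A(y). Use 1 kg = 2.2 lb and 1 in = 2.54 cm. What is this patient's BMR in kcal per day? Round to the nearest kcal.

2285 kcal per day

Convert to metric: weight = 323 ÷ 2.2 = 146.8182 kg; height = 70 × 2.54 = 177.8 cm.
Harris-Benedict: BMR = 655.1 + 9.563(146.8182) + 1.85(177.8) − 4.676(22) = 2285.1803 kcal/day.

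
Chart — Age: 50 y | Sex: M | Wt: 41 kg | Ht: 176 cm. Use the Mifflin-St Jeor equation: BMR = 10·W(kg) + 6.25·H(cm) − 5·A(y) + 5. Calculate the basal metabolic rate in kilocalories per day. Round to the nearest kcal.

1265 kilocalories per day

Mifflin-St Jeor (male): BMR = 10(41) + 6.25(176) − 5(50) + 5 = 410 + 1100 − 250 + 5 = 1265 kcal/day.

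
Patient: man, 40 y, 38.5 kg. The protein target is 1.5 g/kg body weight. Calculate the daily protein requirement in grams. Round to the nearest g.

Protein = 1.5 g/kg × 38.5 kg = 57.75 g/day.

58 g/day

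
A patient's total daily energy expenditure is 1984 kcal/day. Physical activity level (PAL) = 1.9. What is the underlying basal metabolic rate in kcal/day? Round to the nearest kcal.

BMR = TEE ÷ activity factor = 1984 ÷ 1.9 = 1044.2105 kcal/day.

1044 kcal/day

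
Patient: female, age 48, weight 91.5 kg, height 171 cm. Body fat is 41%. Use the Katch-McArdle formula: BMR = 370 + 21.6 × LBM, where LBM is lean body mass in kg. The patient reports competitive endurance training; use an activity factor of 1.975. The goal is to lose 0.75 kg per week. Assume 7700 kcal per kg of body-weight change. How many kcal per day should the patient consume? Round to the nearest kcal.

2209 kcal per day

LBM = 91.5 × (1 − 0.41) = 53.985 kg. Katch-McArdle: BMR = 370 + 21.6 × 53.985 = 1536.076 kcal/day.
TEE = 1536.076 × 1.975 = 3033.7501 kcal/day.
Required daily deficit = 0.75 × 7700 ÷ 7 = 825 kcal/day.
Target intake = 3033.7501 − 825 = 2208.7501 kcal/day.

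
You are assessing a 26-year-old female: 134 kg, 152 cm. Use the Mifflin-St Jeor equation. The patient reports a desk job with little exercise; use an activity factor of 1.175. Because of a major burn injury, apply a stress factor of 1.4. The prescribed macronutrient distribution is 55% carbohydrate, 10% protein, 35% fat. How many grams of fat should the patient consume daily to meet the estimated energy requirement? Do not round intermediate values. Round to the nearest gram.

128 g/day

Mifflin-St Jeor (female): BMR = 10(134) + 6.25(152) − 5(26) − 161 = 1340 + 950 − 130 − 161 = 1999 kcal/day.
TEE = 1999 × 1.175 = 2348.825 kcal/day.
With stress factor 1.4: 2348.825 × 1.4 = 3288.355 kcal/day.
Fat energy = 35% × 3288.355 = 1150.9243 kcal.
Fat = 1150.9243 ÷ 9 kcal/g = 127.8805 g.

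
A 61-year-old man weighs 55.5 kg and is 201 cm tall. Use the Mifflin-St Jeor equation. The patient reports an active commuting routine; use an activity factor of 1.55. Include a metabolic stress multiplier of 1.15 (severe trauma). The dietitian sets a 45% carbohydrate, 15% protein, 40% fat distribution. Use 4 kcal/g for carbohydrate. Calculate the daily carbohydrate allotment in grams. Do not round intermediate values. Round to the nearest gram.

Mifflin-St Jeor (male): BMR = 10(55.5) + 6.25(201) − 5(61) + 5 = 555 + 1256.25 − 305 + 5 = 1511.25 kcal/day.
TEE = 1511.25 × 1.55 = 2342.4375 kcal/day.
With stress factor 1.15: 2342.4375 × 1.15 = 2693.8031 kcal/day.
Carbohydrate energy = 45% × 2693.8031 = 1212.2114 kcal.
Carbohydrate = 1212.2114 ÷ 4 kcal/g = 303.0529 g.

303 g/day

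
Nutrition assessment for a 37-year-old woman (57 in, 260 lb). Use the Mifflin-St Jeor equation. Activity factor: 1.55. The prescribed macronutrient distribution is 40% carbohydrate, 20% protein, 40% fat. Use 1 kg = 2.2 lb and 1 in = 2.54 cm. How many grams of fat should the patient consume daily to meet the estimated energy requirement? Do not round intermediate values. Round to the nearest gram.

Convert to metric: weight = 260 ÷ 2.2 = 118.1818 kg; height = 57 × 2.54 = 144.78 cm.
Mifflin-St Jeor (female): BMR = 10(118.1818) + 6.25(144.78) − 5(37) − 161 = 1181.8182 + 904.875 − 185 − 161 = 1740.6932 kcal/day.
TEE = 1740.6932 × 1.55 = 2698.0744 kcal/day.
Fat energy = 40% × 2698.0744 = 1079.2298 kcal.
Fat = 1079.2298 ÷ 9 kcal/g = 119.9144 g.

120 g/day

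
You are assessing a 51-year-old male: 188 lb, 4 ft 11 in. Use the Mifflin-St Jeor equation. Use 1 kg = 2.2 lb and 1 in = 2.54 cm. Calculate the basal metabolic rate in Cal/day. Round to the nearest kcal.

1541 Cal/day

Convert to metric: weight = 188 ÷ 2.2 = 85.4545 kg; height = (4×12 + 11) × 2.54 = 59 × 2.54 = 149.86 cm.
Mifflin-St Jeor (male): BMR = 10(85.4545) + 6.25(149.86) − 5(51) + 5 = 854.5455 + 936.625 − 255 + 5 = 1541.1705 kcal/day.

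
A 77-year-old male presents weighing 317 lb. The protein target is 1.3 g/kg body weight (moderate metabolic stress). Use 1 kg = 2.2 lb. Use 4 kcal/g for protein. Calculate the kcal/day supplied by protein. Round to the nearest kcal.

749 kcal/day

Weight in kg = 317 ÷ 2.2 = 144.0909 kg.
Protein = 1.3 g/kg × 144.0909 kg = 187.3182 g/day.
Protein energy = 187.3182 g × 4 kcal/g = 749.2727 kcal/day.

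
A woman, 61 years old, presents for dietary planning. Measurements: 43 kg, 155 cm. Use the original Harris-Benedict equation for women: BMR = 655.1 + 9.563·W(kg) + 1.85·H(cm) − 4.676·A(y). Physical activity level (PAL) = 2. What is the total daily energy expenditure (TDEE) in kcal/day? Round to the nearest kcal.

2136 kcal/day

Harris-Benedict: BMR = 655.1 + 9.563(43) + 1.85(155) − 4.676(61) = 1067.823 kcal/day.
TEE = BMR × activity factor = 1067.823 × 2 = 2135.646 kcal/day.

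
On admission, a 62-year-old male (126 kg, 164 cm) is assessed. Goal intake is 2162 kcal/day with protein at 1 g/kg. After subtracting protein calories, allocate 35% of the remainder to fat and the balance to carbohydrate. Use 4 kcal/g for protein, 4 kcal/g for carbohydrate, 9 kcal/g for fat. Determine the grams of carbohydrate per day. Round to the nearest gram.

Protein = 1 × 126 = 126 g → 126 × 4 = 504 kcal.
Non-protein calories = 2162 − 504 = 1658 kcal.
Fat: 35% × 1658 = 580.3 kcal; carbohydrate: 1077.7 kcal.
Carbohydrate: 1077.7 kcal ÷ 4 kcal/g = 269.425 g.

269 g/day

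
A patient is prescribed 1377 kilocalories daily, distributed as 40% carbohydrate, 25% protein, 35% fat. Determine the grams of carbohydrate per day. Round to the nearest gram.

Carbohydrate energy = 40% × 1377 = 550.8 kcal.
At 4 kcal/g: 550.8 ÷ 4 = 137.7 g.

138 g/day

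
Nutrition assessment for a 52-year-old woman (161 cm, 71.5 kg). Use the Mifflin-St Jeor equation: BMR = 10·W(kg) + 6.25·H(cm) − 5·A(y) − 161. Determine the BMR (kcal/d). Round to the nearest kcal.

1300 kcal/d

Mifflin-St Jeor (female): BMR = 10(71.5) + 6.25(161) − 5(52) − 161 = 715 + 1006.25 − 260 − 161 = 1300.25 kcal/day.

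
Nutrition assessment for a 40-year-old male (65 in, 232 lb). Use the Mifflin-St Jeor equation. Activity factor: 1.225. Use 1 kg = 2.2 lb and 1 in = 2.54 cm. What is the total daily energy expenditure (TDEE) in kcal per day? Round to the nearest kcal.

Convert to metric: weight = 232 ÷ 2.2 = 105.4545 kg; height = 65 × 2.54 = 165.1 cm.
Mifflin-St Jeor (male): BMR = 10(105.4545) + 6.25(165.1) − 5(40) + 5 = 1054.5455 + 1031.875 − 200 + 5 = 1891.4205 kcal/day.
TEE = BMR × activity factor = 1891.4205 × 1.225 = 2316.9901 kcal/day.

2317 kcal per day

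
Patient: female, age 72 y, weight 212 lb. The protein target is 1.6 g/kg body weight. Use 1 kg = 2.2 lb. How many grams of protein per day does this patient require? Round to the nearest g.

Weight in kg = 212 ÷ 2.2 = 96.3636 kg.
Protein = 1.6 g/kg × 96.3636 kg = 154.1818 g/day.

154 g/day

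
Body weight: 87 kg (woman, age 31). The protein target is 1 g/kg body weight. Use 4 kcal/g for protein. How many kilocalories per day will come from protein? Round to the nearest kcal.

Protein = 1 g/kg × 87 kg = 87 g/day.
Protein energy = 87 g × 4 kcal/g = 348 kcal/day.

348 kcal/day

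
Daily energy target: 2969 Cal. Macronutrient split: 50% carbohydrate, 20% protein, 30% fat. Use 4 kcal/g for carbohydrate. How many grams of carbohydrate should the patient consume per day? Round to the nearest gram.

Carbohydrate energy = 50% × 2969 = 1484.5 kcal.
At 4 kcal/g: 1484.5 ÷ 4 = 371.125 g.

371 g/day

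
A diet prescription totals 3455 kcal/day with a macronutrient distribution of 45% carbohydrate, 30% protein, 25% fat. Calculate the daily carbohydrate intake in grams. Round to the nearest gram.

389 g/day

Carbohydrate energy = 45% × 3455 = 1554.75 kcal.
At 4 kcal/g: 1554.75 ÷ 4 = 388.6875 g.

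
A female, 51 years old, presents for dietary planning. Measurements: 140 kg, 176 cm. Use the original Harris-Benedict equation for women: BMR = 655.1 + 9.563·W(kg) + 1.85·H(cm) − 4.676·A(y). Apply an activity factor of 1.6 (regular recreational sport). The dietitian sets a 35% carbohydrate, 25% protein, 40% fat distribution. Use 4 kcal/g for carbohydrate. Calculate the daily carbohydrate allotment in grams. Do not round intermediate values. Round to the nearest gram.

Harris-Benedict: BMR = 655.1 + 9.563(140) + 1.85(176) − 4.676(51) = 2081.044 kcal/day.
TEE = 2081.044 × 1.6 = 3329.6704 kcal/day.
Carbohydrate energy = 35% × 3329.6704 = 1165.3846 kcal.
Carbohydrate = 1165.3846 ÷ 4 kcal/g = 291.3462 g.

291 g/day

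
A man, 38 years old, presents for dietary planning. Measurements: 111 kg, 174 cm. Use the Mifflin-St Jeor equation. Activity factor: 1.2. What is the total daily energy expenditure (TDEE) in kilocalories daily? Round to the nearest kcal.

2415 kilocalories daily

Mifflin-St Jeor (male): BMR = 10(111) + 6.25(174) − 5(38) + 5 = 1110 + 1087.5 − 190 + 5 = 2012.5 kcal/day.
TEE = BMR × activity factor = 2012.5 × 1.2 = 2415 kcal/day.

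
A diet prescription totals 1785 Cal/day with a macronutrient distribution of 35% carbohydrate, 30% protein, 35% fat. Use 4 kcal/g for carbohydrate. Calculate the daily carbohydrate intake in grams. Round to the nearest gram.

156 g/day

Carbohydrate energy = 35% × 1785 = 624.75 kcal.
At 4 kcal/g: 624.75 ÷ 4 = 156.1875 g.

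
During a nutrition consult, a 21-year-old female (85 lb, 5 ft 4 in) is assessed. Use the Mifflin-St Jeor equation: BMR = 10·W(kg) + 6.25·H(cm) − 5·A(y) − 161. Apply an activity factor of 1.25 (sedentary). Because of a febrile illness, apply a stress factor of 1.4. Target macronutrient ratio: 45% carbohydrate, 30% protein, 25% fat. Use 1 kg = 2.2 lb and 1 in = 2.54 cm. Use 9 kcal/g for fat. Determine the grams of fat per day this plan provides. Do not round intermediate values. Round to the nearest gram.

Convert to metric: weight = 85 ÷ 2.2 = 38.6364 kg; height = (5×12 + 4) × 2.54 = 64 × 2.54 = 162.56 cm.
Mifflin-St Jeor (female): BMR = 10(38.6364) + 6.25(162.56) − 5(21) − 161 = 386.3636 + 1016 − 105 − 161 = 1136.3636 kcal/day.
TEE = 1136.3636 × 1.25 = 1420.4545 kcal/day.
With stress factor 1.4: 1420.4545 × 1.4 = 1988.6364 kcal/day.
Fat energy = 25% × 1988.6364 = 497.1591 kcal.
Fat = 497.1591 ÷ 9 kcal/g = 55.2399 g.

55 g/day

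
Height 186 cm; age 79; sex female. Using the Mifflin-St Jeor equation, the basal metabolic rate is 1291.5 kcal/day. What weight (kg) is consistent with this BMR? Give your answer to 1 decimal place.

1291.5 = 10·W + 6.25(186) − 5(79) − 161
10·W = 1291.5 − 606.5 = 685, so W = 68.5 kg.

68.5 kg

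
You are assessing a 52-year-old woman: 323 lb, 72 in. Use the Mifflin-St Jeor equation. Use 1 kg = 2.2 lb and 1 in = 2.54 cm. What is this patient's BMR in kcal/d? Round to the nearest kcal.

2190 kcal/d

Convert to metric: weight = 323 ÷ 2.2 = 146.8182 kg; height = 72 × 2.54 = 182.88 cm.
Mifflin-St Jeor (female): BMR = 10(146.8182) + 6.25(182.88) − 5(52) − 161 = 1468.1818 + 1143 − 260 − 161 = 2190.1818 kcal/day.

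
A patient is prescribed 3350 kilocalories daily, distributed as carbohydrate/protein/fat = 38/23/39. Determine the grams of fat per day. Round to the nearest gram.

145 g/day

Fat energy = 39% × 3350 = 1306.5 kcal.
At 9 kcal/g: 1306.5 ÷ 9 = 145.1667 g.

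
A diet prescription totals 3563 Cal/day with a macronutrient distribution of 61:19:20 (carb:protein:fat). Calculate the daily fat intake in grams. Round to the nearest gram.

Fat energy = 20% × 3563 = 712.6 kcal.
At 9 kcal/g: 712.6 ÷ 9 = 79.1778 g.

79 g/day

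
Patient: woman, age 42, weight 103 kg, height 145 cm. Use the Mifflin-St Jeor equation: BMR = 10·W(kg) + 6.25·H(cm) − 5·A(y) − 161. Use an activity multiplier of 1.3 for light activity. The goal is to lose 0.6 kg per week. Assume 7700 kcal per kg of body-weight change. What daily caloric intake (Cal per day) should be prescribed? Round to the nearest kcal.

Mifflin-St Jeor (female): BMR = 10(103) + 6.25(145) − 5(42) − 161 = 1030 + 906.25 − 210 − 161 = 1565.25 kcal/day.
TEE = 1565.25 × 1.3 = 2034.825 kcal/day.
Required daily deficit = 0.6 × 7700 ÷ 7 = 660 kcal/day.
Target intake = 2034.825 − 660 = 1374.825 kcal/day.

1375 Cal per day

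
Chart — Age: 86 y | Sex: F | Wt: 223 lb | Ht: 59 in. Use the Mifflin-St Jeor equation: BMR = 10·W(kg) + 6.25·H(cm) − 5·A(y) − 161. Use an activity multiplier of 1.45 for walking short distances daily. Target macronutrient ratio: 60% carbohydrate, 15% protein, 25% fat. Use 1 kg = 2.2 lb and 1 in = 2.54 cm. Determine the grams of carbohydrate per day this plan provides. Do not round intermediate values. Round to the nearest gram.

296 g/day

Convert to metric: weight = 223 ÷ 2.2 = 101.3636 kg; height = 59 × 2.54 = 149.86 cm.
Mifflin-St Jeor (female): BMR = 10(101.3636) + 6.25(149.86) − 5(86) − 161 = 1013.6364 + 936.625 − 430 − 161 = 1359.2614 kcal/day.
TEE = 1359.2614 × 1.45 = 1970.929 kcal/day.
Carbohydrate energy = 60% × 1970.929 = 1182.5574 kcal.
Carbohydrate = 1182.5574 ÷ 4 kcal/g = 295.6393 g.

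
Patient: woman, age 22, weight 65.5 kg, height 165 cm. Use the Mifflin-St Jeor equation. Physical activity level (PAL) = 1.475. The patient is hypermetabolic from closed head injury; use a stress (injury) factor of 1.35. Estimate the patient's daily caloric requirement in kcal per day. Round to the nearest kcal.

2818 kcal per day

Mifflin-St Jeor (female): BMR = 10(65.5) + 6.25(165) − 5(22) − 161 = 655 + 1031.25 − 110 − 161 = 1415.25 kcal/day.
TEE = BMR × activity factor = 1415.25 × 1.475 = 2087.4938 kcal/day.
Apply stress factor: 2087.4938 × 1.35 = 2818.1166 kcal/day.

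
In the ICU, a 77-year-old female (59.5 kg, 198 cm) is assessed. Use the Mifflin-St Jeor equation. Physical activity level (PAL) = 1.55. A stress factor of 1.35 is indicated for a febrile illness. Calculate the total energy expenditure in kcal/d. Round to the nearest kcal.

Mifflin-St Jeor (female): BMR = 10(59.5) + 6.25(198) − 5(77) − 161 = 595 + 1237.5 − 385 − 161 = 1286.5 kcal/day.
TEE = BMR × activity factor = 1286.5 × 1.55 = 1994.075 kcal/day.
Apply stress factor: 1994.075 × 1.35 = 2692.0013 kcal/day.

2692 kcal/d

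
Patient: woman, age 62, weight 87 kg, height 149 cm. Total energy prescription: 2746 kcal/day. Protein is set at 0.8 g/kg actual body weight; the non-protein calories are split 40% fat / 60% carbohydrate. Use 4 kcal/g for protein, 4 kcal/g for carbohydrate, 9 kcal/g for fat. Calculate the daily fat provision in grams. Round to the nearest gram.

110 g/day

Protein = 0.8 × 87 = 69.6 g → 69.6 × 4 = 278.4 kcal.
Non-protein calories = 2746 − 278.4 = 2467.6 kcal.
Fat: 40% × 2467.6 = 987.04 kcal; carbohydrate: 1480.56 kcal.
Fat: 987.04 kcal ÷ 9 kcal/g = 109.6711 g.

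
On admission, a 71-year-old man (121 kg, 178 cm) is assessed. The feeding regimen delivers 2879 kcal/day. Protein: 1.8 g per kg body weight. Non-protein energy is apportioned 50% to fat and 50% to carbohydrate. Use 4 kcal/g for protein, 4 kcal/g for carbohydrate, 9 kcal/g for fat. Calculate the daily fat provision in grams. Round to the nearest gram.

Protein = 1.8 × 121 = 217.8 g → 217.8 × 4 = 871.2 kcal.
Non-protein calories = 2879 − 871.2 = 2007.8 kcal.
Fat: 50% × 2007.8 = 1003.9 kcal; carbohydrate: 1003.9 kcal.
Fat: 1003.9 kcal ÷ 9 kcal/g = 111.5444 g.

112 g/day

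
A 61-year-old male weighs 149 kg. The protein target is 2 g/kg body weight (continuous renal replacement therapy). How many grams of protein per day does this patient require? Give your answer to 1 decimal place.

Protein = 2 g/kg × 149 kg = 298 g/day.

298.0 g/day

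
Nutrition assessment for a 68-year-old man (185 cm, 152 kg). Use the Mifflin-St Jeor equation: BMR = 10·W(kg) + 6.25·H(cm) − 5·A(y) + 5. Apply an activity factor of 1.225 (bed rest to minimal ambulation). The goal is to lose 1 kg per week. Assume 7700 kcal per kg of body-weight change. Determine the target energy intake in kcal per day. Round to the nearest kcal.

Mifflin-St Jeor (male): BMR = 10(152) + 6.25(185) − 5(68) + 5 = 1520 + 1156.25 − 340 + 5 = 2341.25 kcal/day.
TEE = 2341.25 × 1.225 = 2868.0313 kcal/day.
Required daily deficit = 1 × 7700 ÷ 7 = 1100 kcal/day.
Target intake = 2868.0313 − 1100 = 1768.0313 kcal/day.

1768 kcal per day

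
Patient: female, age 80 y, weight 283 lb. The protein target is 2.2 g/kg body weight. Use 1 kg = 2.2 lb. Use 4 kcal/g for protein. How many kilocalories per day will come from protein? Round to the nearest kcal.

1132 kcal/day

Weight in kg = 283 ÷ 2.2 = 128.6364 kg.
Protein = 2.2 g/kg × 128.6364 kg = 283 g/day.
Protein energy = 283 g × 4 kcal/g = 1132 kcal/day.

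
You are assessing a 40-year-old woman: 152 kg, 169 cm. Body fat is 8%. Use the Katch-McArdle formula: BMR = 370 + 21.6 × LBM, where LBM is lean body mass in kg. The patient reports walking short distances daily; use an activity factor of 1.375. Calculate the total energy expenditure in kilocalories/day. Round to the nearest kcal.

4662 kilocalories/day

LBM = 152 × (1 − 0.08) = 139.84 kg. Katch-McArdle: BMR = 370 + 21.6 × 139.84 = 3390.544 kcal/day.
TEE = BMR × activity factor = 3390.544 × 1.375 = 4661.998 kcal/day.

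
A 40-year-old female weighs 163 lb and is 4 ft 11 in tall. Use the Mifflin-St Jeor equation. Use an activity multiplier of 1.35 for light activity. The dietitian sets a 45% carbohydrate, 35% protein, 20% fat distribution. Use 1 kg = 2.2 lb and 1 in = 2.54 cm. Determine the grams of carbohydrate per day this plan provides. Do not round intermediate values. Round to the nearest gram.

Convert to metric: weight = 163 ÷ 2.2 = 74.0909 kg; height = (4×12 + 11) × 2.54 = 59 × 2.54 = 149.86 cm.
Mifflin-St Jeor (female): BMR = 10(74.0909) + 6.25(149.86) − 5(40) − 161 = 740.9091 + 936.625 − 200 − 161 = 1316.5341 kcal/day.
TEE = 1316.5341 × 1.35 = 1777.321 kcal/day.
Carbohydrate energy = 45% × 1777.321 = 799.7945 kcal.
Carbohydrate = 799.7945 ÷ 4 kcal/g = 199.9486 g.

200 g/day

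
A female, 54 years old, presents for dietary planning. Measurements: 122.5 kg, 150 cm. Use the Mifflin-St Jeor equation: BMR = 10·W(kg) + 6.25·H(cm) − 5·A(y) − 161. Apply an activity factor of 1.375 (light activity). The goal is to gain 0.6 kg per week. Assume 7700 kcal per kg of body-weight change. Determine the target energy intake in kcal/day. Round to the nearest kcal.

3041 kcal/day

Mifflin-St Jeor (female): BMR = 10(122.5) + 6.25(150) − 5(54) − 161 = 1225 + 937.5 − 270 − 161 = 1731.5 kcal/day.
TEE = 1731.5 × 1.375 = 2380.8125 kcal/day.
Required daily surplus = 0.6 × 7700 ÷ 7 = 660 kcal/day.
Target intake = 2380.8125 + 660 = 3040.8125 kcal/day.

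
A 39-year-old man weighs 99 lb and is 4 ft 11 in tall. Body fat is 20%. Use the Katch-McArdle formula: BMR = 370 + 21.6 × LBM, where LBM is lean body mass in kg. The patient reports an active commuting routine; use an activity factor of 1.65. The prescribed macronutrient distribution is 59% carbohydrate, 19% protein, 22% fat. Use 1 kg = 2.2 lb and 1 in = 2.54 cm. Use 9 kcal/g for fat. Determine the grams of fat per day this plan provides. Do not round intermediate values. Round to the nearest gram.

Convert to metric: weight = 99 ÷ 2.2 = 45 kg; height = (4×12 + 11) × 2.54 = 59 × 2.54 = 149.86 cm.
LBM = 45 × (1 − 0.2) = 36 kg. Katch-McArdle: BMR = 370 + 21.6 × 36 = 1147.6 kcal/day.
TEE = 1147.6 × 1.65 = 1893.54 kcal/day.
Fat energy = 22% × 1893.54 = 416.5788 kcal.
Fat = 416.5788 ÷ 9 kcal/g = 46.2865 g.

46 g/day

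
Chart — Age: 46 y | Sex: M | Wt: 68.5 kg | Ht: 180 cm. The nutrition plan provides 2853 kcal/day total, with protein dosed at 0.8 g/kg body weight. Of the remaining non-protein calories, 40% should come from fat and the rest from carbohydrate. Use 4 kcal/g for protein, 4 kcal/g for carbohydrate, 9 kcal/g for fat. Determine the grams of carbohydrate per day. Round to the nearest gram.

Protein = 0.8 × 68.5 = 54.8 g → 54.8 × 4 = 219.2 kcal.
Non-protein calories = 2853 − 219.2 = 2633.8 kcal.
Fat: 40% × 2633.8 = 1053.52 kcal; carbohydrate: 1580.28 kcal.
Carbohydrate: 1580.28 kcal ÷ 4 kcal/g = 395.07 g.

395 g/day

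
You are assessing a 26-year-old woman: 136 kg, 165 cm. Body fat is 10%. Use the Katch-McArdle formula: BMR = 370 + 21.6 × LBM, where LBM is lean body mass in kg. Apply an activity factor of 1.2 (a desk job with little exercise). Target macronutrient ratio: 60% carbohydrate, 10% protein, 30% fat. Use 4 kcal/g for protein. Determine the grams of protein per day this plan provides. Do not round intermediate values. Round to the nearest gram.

LBM = 136 × (1 − 0.1) = 122.4 kg. Katch-McArdle: BMR = 370 + 21.6 × 122.4 = 3013.84 kcal/day.
TEE = 3013.84 × 1.2 = 3616.608 kcal/day.
Protein energy = 10% × 3616.608 = 361.6608 kcal.
Protein = 361.6608 ÷ 4 kcal/g = 90.4152 g.

90 g/day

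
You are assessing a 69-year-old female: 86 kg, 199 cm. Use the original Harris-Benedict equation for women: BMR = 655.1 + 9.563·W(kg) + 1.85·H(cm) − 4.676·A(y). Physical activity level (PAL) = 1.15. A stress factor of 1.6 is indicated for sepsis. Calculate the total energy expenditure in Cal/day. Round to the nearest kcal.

Harris-Benedict: BMR = 655.1 + 9.563(86) + 1.85(199) − 4.676(69) = 1523.024 kcal/day.
TEE = BMR × activity factor = 1523.024 × 1.15 = 1751.4776 kcal/day.
Apply stress factor: 1751.4776 × 1.6 = 2802.3642 kcal/day.

2802 Cal/day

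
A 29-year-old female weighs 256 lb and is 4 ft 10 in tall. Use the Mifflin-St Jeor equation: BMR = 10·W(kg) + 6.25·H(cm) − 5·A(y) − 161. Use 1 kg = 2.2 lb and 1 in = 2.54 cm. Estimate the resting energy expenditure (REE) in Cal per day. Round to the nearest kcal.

Convert to metric: weight = 256 ÷ 2.2 = 116.3636 kg; height = (4×12 + 10) × 2.54 = 58 × 2.54 = 147.32 cm.
Mifflin-St Jeor (female): BMR = 10(116.3636) + 6.25(147.32) − 5(29) − 161 = 1163.6364 + 920.75 − 145 − 161 = 1778.3864 kcal/day.

1778 Cal per day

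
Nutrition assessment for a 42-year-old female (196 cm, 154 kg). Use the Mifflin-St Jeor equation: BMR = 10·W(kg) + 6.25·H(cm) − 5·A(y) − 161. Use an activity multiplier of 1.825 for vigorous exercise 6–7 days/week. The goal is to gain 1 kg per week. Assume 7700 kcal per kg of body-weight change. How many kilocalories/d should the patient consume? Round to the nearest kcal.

Mifflin-St Jeor (female): BMR = 10(154) + 6.25(196) − 5(42) − 161 = 1540 + 1225 − 210 − 161 = 2394 kcal/day.
TEE = 2394 × 1.825 = 4369.05 kcal/day.
Required daily surplus = 1 × 7700 ÷ 7 = 1100 kcal/day.
Target intake = 4369.05 + 1100 = 5469.05 kcal/day.

5469 kilocalories/d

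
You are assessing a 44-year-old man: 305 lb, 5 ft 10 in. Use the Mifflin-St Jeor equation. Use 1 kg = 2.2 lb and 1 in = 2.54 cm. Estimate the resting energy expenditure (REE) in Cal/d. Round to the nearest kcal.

Convert to metric: weight = 305 ÷ 2.2 = 138.6364 kg; height = (5×12 + 10) × 2.54 = 70 × 2.54 = 177.8 cm.
Mifflin-St Jeor (male): BMR = 10(138.6364) + 6.25(177.8) − 5(44) + 5 = 1386.3636 + 1111.25 − 220 + 5 = 2282.6136 kcal/day.

2283 Cal/d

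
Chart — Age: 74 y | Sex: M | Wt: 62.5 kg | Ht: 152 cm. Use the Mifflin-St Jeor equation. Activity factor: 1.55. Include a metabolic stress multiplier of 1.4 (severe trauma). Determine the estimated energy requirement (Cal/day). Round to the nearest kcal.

Mifflin-St Jeor (male): BMR = 10(62.5) + 6.25(152) − 5(74) + 5 = 625 + 950 − 370 + 5 = 1210 kcal/day.
TEE = BMR × activity factor = 1210 × 1.55 = 1875.5 kcal/day.
Apply stress factor: 1875.5 × 1.4 = 2625.7 kcal/day.

2626 Cal/day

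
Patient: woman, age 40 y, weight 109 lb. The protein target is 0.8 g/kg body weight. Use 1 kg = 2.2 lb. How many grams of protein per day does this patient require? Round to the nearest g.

40 g/day

Weight in kg = 109 ÷ 2.2 = 49.5455 kg.
Protein = 0.8 g/kg × 49.5455 kg = 39.6364 g/day.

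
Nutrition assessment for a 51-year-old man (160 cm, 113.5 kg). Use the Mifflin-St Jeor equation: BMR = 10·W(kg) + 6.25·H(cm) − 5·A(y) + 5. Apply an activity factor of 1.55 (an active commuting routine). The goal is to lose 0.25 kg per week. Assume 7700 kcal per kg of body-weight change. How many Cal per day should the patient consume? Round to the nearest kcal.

2647 Cal per day

Mifflin-St Jeor (male): BMR = 10(113.5) + 6.25(160) − 5(51) + 5 = 1135 + 1000 − 255 + 5 = 1885 kcal/day.
TEE = 1885 × 1.55 = 2921.75 kcal/day.
Required daily deficit = 0.25 × 7700 ÷ 7 = 275 kcal/day.
Target intake = 2921.75 − 275 = 2646.75 kcal/day.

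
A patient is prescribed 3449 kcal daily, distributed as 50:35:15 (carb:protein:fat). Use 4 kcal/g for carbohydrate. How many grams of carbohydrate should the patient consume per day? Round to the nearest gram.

Carbohydrate energy = 50% × 3449 = 1724.5 kcal.
At 4 kcal/g: 1724.5 ÷ 4 = 431.125 g.

431 g/day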